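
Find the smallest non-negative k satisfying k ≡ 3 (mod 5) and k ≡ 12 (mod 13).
M = 5 × 13 = 65. M₁ = 13, y₁ ≡ 2 (mod 5). M₂ = 5, y₂ ≡ 8 (mod 13). k = 3×13×2 + 12×5×8 ≡ 38 (mod 65)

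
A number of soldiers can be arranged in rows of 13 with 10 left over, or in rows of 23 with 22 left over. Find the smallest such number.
M = 13 × 23 = 299. M₁ = 23, y₁ ≡ 4 (mod 13). M₂ = 13, y₂ ≡ 16 (mod 23). x = 10×23×4 + 22×13×16 ≡ 114 (mod 299). The smallest positive such number is 114.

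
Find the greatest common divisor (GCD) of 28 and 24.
4

Using the Euclidean algorithm:
28 = 1 × 24 + 4
24 = 6 × 4 + 0

GCD(28, 24) = 4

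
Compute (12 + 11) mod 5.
3

(12 + 11) = 23
23 mod 5 = 3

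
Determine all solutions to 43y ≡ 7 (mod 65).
44

Since gcd(43, 65) = 1 divides 7, a solution exists.
Multiply both sides by the inverse of 43 mod 65:
  43^(-1) mod 65 = 62
  x ≡ 62 × 7 ≡ 434 ≡ 44 (mod 65)
Verification: 43 × 44 = 1892 = 29 × 65 + 7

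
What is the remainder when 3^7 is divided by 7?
7 = 4 + 2 + 1 (binary 111). Repeated squaring mod 7: 3^1 ≡ 3; 3^2 ≡ 3² = 9 ≡ 2; 3^4 ≡ 2² = 4 ≡ 4. Multiply: 3^7 = 3^4 × 3^2 × 3^1 ≡ 4 × 2 × 3 (mod 7): 4 × 2 = 8 ≡ 1; 1 × 3 = 3 ≡ 3. So 3^7 ≡ 3 (mod 7).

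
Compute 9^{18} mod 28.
1

Using successive squaring:
Binary expansion of 18: 10010
Powers of 9 mod 28 (each is the square of the previous):
  9^1 ≡ 9 (mod 28)
  9^2 ≡ 9² = 81 ≡ 25 (mod 28)
  9^4 ≡ 25² = 625 ≡ 9 (mod 28)
  9^8 ≡ 9² = 81 ≡ 25 (mod 28)
  9^16 ≡ 25² = 625 ≡ 9 (mod 28)
18 = 16 + 2, so 9^18 = 9^16 × 9^2 ≡ 9 × 25 (mod 28)
Multiplying step by step:
  9 × 25 = 225 ≡ 1 (mod 28)
Result: 9^18 ≡ 1 (mod 28)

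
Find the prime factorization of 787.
787

Divide by primes starting from smallest:
787 ÷ 787 = 1

787 = 787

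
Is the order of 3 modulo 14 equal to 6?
Yes, ord_14(3) = 6.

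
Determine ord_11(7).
Powers of 7 mod 11: 7^1≡7, 7^2≡5, 7^3≡2, 7^4≡3, 7^5≡10, 7^6≡4, 7^7≡6, 7^8≡9, 7^9≡8, 7^10≡1. Order = 10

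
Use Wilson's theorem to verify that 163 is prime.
(162)! mod 163 = 162. Since this equals -1 (mod 163), Wilson confirms 163 is prime.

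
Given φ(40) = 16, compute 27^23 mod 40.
By Euler: 27^{16} ≡ 1 (mod 40) since gcd(27, 40) = 1. 23 = 1×16 + 7. So 27^{23} ≡ 27^{7} ≡ 3 (mod 40)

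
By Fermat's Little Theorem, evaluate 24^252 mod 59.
By Fermat: 24^{58} ≡ 1 (mod 59). 252 = 4×58 + 20. So 24^{252} ≡ 24^{20} ≡ 46 (mod 59)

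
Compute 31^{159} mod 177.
73

Using successive squaring:
Binary expansion of 159: 10011111
Powers of 31 mod 177 (each is the square of the previous):
  31^1 ≡ 31 (mod 177)
  31^2 ≡ 31² = 961 ≡ 76 (mod 177)
  31^4 ≡ 76² = 5776 ≡ 112 (mod 177)
  31^8 ≡ 112² = 12544 ≡ 154 (mod 177)
  31^16 ≡ 154² = 23716 ≡ 175 (mod 177)
  31^32 ≡ 175² = 30625 ≡ 4 (mod 177)
  31^64 ≡ 4² = 16 ≡ 16 (mod 177)
  31^128 ≡ 16² = 256 ≡ 79 (mod 177)
159 = 128 + 16 + 8 + 4 + 2 + 1, so 31^159 = 31^128 × 31^16 × 31^8 × 31^4 × 31^2 × 31^1 ≡ 79 × 175 × 154 × 112 × 76 × 31 (mod 177)
Multiplying step by step:
  79 × 175 = 13825 ≡ 19 (mod 177)
  19 × 154 = 2926 ≡ 94 (mod 177)
  94 × 112 = 10528 ≡ 85 (mod 177)
  85 × 76 = 6460 ≡ 88 (mod 177)
  88 × 31 = 2728 ≡ 73 (mod 177)
Result: 31^159 ≡ 73 (mod 177)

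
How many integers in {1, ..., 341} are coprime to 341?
300

Prime factorization: 341 = 11 × 31
Using the formula φ(n) = n × Π(1 - 1/p) for each prime factor p:
φ(341) = 341 × (1 - 1/11) × (1 - 1/31)
φ(341) = 300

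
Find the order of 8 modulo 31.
Powers of 8 mod 31: 8^1≡8, 8^2≡2, 8^3≡16, 8^4≡4, 8^5≡1. Order = 5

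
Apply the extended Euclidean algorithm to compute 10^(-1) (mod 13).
Extended GCD: 10(4) + 13(-3) = 1. So 10^(-1) ≡ 4 ≡ 4 (mod 13). Verify: 10 × 4 = 40 ≡ 1 (mod 13)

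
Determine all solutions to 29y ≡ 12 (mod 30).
18

Since gcd(29, 30) = 1 divides 12, a solution exists.
Multiply both sides by the inverse of 29 mod 30:
  29^(-1) mod 30 = 29
  x ≡ 29 × 12 ≡ 348 ≡ 18 (mod 30)
Verification: 29 × 18 = 522 = 17 × 30 + 12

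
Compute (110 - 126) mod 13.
10

(110 - 126) = -16
-16 mod 13 = 10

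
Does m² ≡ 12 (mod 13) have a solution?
By Euler's criterion: 12^{6} ≡ 1 (mod 13). Since this equals 1, 12 is a QR.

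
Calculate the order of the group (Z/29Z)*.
28

Prime factorization: 29 = 29
Using the formula φ(n) = n × Π(1 - 1/p) for each prime factor p:
φ(29) = 29 × (1 - 1/29)
φ(29) = 28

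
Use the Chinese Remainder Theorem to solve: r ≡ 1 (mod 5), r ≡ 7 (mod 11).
M = 5 × 11 = 55. M₁ = 11, y₁ ≡ 1 (mod 5). M₂ = 5, y₂ ≡ 9 (mod 11). r = 1×11×1 + 7×5×9 ≡ 51 (mod 55)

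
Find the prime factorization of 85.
5 × 17

Divide by primes starting from smallest:
85 ÷ 5 = 17
17 ÷ 17 = 1

85 = 5 × 17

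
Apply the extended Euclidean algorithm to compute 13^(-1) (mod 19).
Extended GCD: 13(3) + 19(-2) = 1. So 13^(-1) ≡ 3 ≡ 3 (mod 19). Verify: 13 × 3 = 39 ≡ 1 (mod 19)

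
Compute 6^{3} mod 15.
6

Using successive squaring:
Binary expansion of 3: 11
Powers of 6 mod 15 (each is the square of the previous):
  6^1 ≡ 6 (mod 15)
  6^2 ≡ 6² = 36 ≡ 6 (mod 15)
3 = 2 + 1, so 6^3 = 6^2 × 6^1 ≡ 6 × 6 (mod 15)
Multiplying step by step:
  6 × 6 = 36 ≡ 6 (mod 15)
Result: 6^3 ≡ 6 (mod 15)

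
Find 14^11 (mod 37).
Using repeated squaring. 11 = 8 + 2 + 1 (binary 1011). Repeated squaring mod 37: 14^1 ≡ 14; 14^2 ≡ 14² = 196 ≡ 11; 14^4 ≡ 11² = 121 ≡ 10; 14^8 ≡ 10² = 100 ≡ 26. Multiply: 14^11 = 14^8 × 14^2 × 14^1 ≡ 26 × 11 × 14 (mod 37): 26 × 11 = 286 ≡ 27; 27 × 14 = 378 ≡ 8. So 14^11 ≡ 8 (mod 37).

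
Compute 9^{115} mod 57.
42

Using successive squaring:
Binary expansion of 115: 1110011
Powers of 9 mod 57 (each is the square of the previous):
  9^1 ≡ 9 (mod 57)
  9^2 ≡ 9² = 81 ≡ 24 (mod 57)
  9^4 ≡ 24² = 576 ≡ 6 (mod 57)
  9^8 ≡ 6² = 36 ≡ 36 (mod 57)
  9^16 ≡ 36² = 1296 ≡ 42 (mod 57)
  9^32 ≡ 42² = 1764 ≡ 54 (mod 57)
  9^64 ≡ 54² = 2916 ≡ 9 (mod 57)
115 = 64 + 32 + 16 + 2 + 1, so 9^115 = 9^64 × 9^32 × 9^16 × 9^2 × 9^1 ≡ 9 × 54 × 42 × 24 × 9 (mod 57)
Multiplying step by step:
  9 × 54 = 486 ≡ 30 (mod 57)
  30 × 42 = 1260 ≡ 6 (mod 57)
  6 × 24 = 144 ≡ 30 (mod 57)
  30 × 9 = 270 ≡ 42 (mod 57)
Result: 9^115 ≡ 42 (mod 57)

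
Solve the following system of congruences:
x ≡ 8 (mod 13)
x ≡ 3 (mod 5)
8

Using the Chinese Remainder Theorem:
M = product of moduli = 65
For equation 1: M_1 = 5, 5 ≡ 5 (mod 13), inverse of 5 mod 13 is 8 (check: 5 × 8 = 40 ≡ 1 (mod 13))
For equation 2: M_2 = 13, 13 ≡ 3 (mod 5), inverse of 13 mod 5 is 2 (check: 3 × 2 = 6 ≡ 1 (mod 5))
Combine: x ≡ Σ r_i×M_i×(M_i⁻¹ mod m_i) = 8×5×8 + 3×13×2 = 320 + 78 = 398
398 mod 65 = 8
x ≡ 8 (mod 65)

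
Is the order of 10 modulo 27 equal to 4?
No, the actual order is 3, not 4.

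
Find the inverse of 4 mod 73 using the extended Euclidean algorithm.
Extended GCD: 4(-18) + 73(1) = 1. So 4^(-1) ≡ 55 ≡ 55 (mod 73). Verify: 4 × 55 = 220 ≡ 1 (mod 73)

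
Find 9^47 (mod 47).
Using Fermat: 9^{46} ≡ 1 (mod 47). 47 ≡ 1 (mod 46). So 9^{47} ≡ 9^{1} ≡ 9 (mod 47)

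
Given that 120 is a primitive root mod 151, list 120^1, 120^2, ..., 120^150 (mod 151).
g^1, g^2, ..., g^{150} mod 151: {120, 55, 107, 5, 147, 124, 82, 25, 131, 16, 108, 125, 51, 80, 87, 21, 104, 98, 133, 105, 67, 37, 61, 72, 33, 34, 3, 58, 14, 19, 15, 139, 70, 95, 75, 91, 48, 22, 73, 2, 89, 110, 63, 10, 143, 97, 13, 50, 111, 32, 65, 99, 102, 9, 23, 42, 57, 45, 115, 59, 134, 74, 122, 144, 66, 68, 6, 116, 28, 38, 30, 127, 140, 39, 150, 31, 96, 44, 146, 4, 27, 69, 126, 20, 135, 43, 26, 100, 71, 64, 130, 47, 53, 18, 46, 84, 114, 90, 79, 118, 117, 148, 93, 137, 132, 136, 12, 81, 56, 76, 60, 103, 129, 78, 149, 62, 41, 88, 141, 8, 54, 138, 101, 40, 119, 86, 52, 49, 142, 128, 109, 94, 106, 36, 92, 17, 77, 29, 7, 85, 83, 145, 35, 123, 113, 121, 24, 11, 112, 1}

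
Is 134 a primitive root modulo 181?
p - 1 = 180 has prime divisors 2, 3, 5. Check 134^(180/q) mod 181 for each: 134^(180/2) = 134^90 ≡ 180, 134^(180/3) = 134^60 ≡ 48, 134^(180/5) = 134^36 ≡ 125 (mod 181). None of these is 1, so 134 has order 180 = φ(181), so it is a primitive root mod 181.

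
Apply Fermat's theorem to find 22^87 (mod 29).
By Fermat: 22^{28} ≡ 1 (mod 29). 87 = 3×28 + 3. So 22^{87} ≡ 22^{3} ≡ 5 (mod 29)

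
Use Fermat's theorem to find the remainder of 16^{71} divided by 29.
16

By Fermat's Little Theorem, a^(p-1) ≡ 1 (mod p) for prime p and gcd(a, p) = 1
Here p = 29, so 16^28 ≡ 1 (mod 29)
We can reduce the exponent: 71 mod 28 = 15
So 16^71 ≡ 16^15 (mod 29)
Computing: 16^15 mod 29 = 16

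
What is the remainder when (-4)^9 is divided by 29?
(-4) ≡ 25 (mod 29). 9 = 8 + 1 (binary 1001). Repeated squaring mod 29: 25^1 ≡ 25; 25^2 ≡ 25² = 625 ≡ 16; 25^4 ≡ 16² = 256 ≡ 24; 25^8 ≡ 24² = 576 ≡ 25. Multiply: (-4)^9 ≡ 25^8 × 25^1 ≡ 25 × 25 (mod 29): 25 × 25 = 625 ≡ 16. So (-4)^9 ≡ 16 (mod 29).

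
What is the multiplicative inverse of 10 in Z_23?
10^(-1) ≡ 7 (mod 23). Verification: 10 × 7 = 70 ≡ 1 (mod 23)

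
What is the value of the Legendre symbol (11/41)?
(11/41) = 11^{20} mod 41 = -1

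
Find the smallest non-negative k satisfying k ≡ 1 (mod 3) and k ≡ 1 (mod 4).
M = 3 × 4 = 12. M₁ = 4, y₁ ≡ 1 (mod 3). M₂ = 3, y₂ ≡ 3 (mod 4). k = 1×4×1 + 1×3×3 ≡ 1 (mod 12)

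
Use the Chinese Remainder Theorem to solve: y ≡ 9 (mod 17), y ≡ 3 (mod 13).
94

Using the Chinese Remainder Theorem:
M = product of moduli = 221
For equation 1: M_1 = 13, 13 ≡ 13 (mod 17), inverse of 13 mod 17 is 4 (check: 13 × 4 = 52 ≡ 1 (mod 17))
For equation 2: M_2 = 17, 17 ≡ 4 (mod 13), inverse of 17 mod 13 is 10 (check: 4 × 10 = 40 ≡ 1 (mod 13))
Combine: y ≡ Σ r_i×M_i×(M_i⁻¹ mod m_i) = 9×13×4 + 3×17×10 = 468 + 510 = 978
978 mod 221 = 94
y ≡ 94 (mod 221)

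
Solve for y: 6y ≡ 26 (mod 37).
29

Since gcd(6, 37) = 1 divides 26, a solution exists.
Multiply both sides by the inverse of 6 mod 37:
  6^(-1) mod 37 = 31
  x ≡ 31 × 26 ≡ 806 ≡ 29 (mod 37)
Verification: 6 × 29 = 174 = 4 × 37 + 26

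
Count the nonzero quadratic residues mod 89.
For prime 89, there are (p-1)/2 = (89-1)/2 = 44 quadratic residues (excluding 0).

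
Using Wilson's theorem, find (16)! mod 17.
By Wilson's theorem, (16)! ≡ -1 ≡ 16 (mod 17)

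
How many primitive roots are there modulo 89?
40

The number of primitive roots modulo p is φ(p-1) = φ(88)
φ(88) = 40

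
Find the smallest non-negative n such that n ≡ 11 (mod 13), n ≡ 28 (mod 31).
245

Using the Chinese Remainder Theorem:
M = product of moduli = 403
For equation 1: M_1 = 31, 31 ≡ 5 (mod 13), inverse of 31 mod 13 is 8 (check: 5 × 8 = 40 ≡ 1 (mod 13))
For equation 2: M_2 = 13, 13 ≡ 13 (mod 31), inverse of 13 mod 31 is 12 (check: 13 × 12 = 156 ≡ 1 (mod 31))
Combine: n ≡ Σ r_i×M_i×(M_i⁻¹ mod m_i) = 11×31×8 + 28×13×12 = 2728 + 4368 = 7096
7096 mod 403 = 245
n ≡ 245 (mod 403)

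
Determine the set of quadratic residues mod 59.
QRs mod 59: {1, 3, 4, 5, 7, 9, 12, 15, 16, 17, 19, 20, 21, 22, 25, 26, 27, 28, 29, 35, 36, 41, 45, 46, 48, 49, 51, 53, 57}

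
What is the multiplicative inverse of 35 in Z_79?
70

Using Extended Euclidean Algorithm:
gcd(35, 79) = 1
Bezout coefficients: 35 × -9 + 79 × 4 = 1
So 35 × -9 ≡ 1 (mod 79)
The inverse is -9 mod 79 = 70
Verification: 35 × 70 = 2450 = 31 × 79 + 1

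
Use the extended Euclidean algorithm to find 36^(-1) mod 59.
Extended GCD: 36(-18) + 59(11) = 1. So 36^(-1) ≡ 41 ≡ 41 (mod 59). Verify: 36 × 41 = 1476 ≡ 1 (mod 59)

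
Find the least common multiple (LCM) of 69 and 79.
5451

First find GCD(69, 79) using the Euclidean algorithm:
69 = 0 × 79 + 69
79 = 1 × 69 + 10
69 = 6 × 10 + 9
10 = 1 × 9 + 1
9 = 9 × 1 + 0
GCD(69, 79) = 1

LCM formula: LCM(a, b) = (a × b) / GCD(a, b)
LCM(69, 79) = (69 × 79) / 1
LCM(69, 79) = 5451 / 1
LCM(69, 79) = 5451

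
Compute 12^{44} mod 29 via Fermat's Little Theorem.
1

By Fermat's Little Theorem, a^(p-1) ≡ 1 (mod p) for prime p and gcd(a, p) = 1
Here p = 29, so 12^28 ≡ 1 (mod 29)
We can reduce the exponent: 44 mod 28 = 16
So 12^44 ≡ 12^16 (mod 29)
Computing: 12^16 mod 29 = 1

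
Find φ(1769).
1680

Prime factorization: 1769 = 29 × 61
Using the formula φ(n) = n × Π(1 - 1/p) for each prime factor p:
φ(1769) = 1769 × (1 - 1/29) × (1 - 1/61)
φ(1769) = 1680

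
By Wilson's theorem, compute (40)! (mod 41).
By Wilson's theorem, (40)! ≡ -1 ≡ 40 (mod 41)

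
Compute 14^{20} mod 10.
6

Using successive squaring:
Binary expansion of 20: 10100
Powers of 14 mod 10 (each is the square of the previous):
  14^1 ≡ 4 (mod 10)
  14^2 ≡ 4² = 16 ≡ 6 (mod 10)
  14^4 ≡ 6² = 36 ≡ 6 (mod 10)
  14^8 ≡ 6² = 36 ≡ 6 (mod 10)
  14^16 ≡ 6² = 36 ≡ 6 (mod 10)
20 = 16 + 4, so 14^20 = 14^16 × 14^4 ≡ 6 × 6 (mod 10)
Multiplying step by step:
  6 × 6 = 36 ≡ 6 (mod 10)
Result: 14^20 ≡ 6 (mod 10)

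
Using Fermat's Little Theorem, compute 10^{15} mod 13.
12

By Fermat's Little Theorem, a^(p-1) ≡ 1 (mod p) for prime p and gcd(a, p) = 1
Here p = 13, so 10^12 ≡ 1 (mod 13)
We can reduce the exponent: 15 mod 12 = 3
So 10^15 ≡ 10^3 (mod 13)
Computing: 10^3 mod 13 = 12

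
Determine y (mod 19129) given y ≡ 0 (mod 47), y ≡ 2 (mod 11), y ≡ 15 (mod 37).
14852

Using the Chinese Remainder Theorem:
M = product of moduli = 19129
For equation 1: M_1 = 407, 407 ≡ 31 (mod 47), inverse of 407 mod 47 is 44 (check: 31 × 44 = 1364 ≡ 1 (mod 47))
For equation 2: M_2 = 1739, 1739 ≡ 1 (mod 11), inverse of 1739 mod 11 is 1 (check: 1 × 1 = 1 ≡ 1 (mod 11))
For equation 3: M_3 = 517, 517 ≡ 36 (mod 37), inverse of 517 mod 37 is 36 (check: 36 × 36 = 1296 ≡ 1 (mod 37))
Combine: y ≡ Σ r_i×M_i×(M_i⁻¹ mod m_i) = 0×407×44 + 2×1739×1 + 15×517×36 = 0 + 3478 + 279180 = 282658
282658 mod 19129 = 14852
y ≡ 14852 (mod 19129)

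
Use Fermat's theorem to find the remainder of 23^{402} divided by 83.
29

By Fermat's Little Theorem, a^(p-1) ≡ 1 (mod p) for prime p and gcd(a, p) = 1
Here p = 83, so 23^82 ≡ 1 (mod 83)
We can reduce the exponent: 402 mod 82 = 74
So 23^402 ≡ 23^74 (mod 83)
Computing: 23^74 mod 83 = 29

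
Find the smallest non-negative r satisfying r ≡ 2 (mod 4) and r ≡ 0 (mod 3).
M = 4 × 3 = 12. M₁ = 3, y₁ ≡ 3 (mod 4). M₂ = 4, y₂ ≡ 1 (mod 3). r = 2×3×3 + 0×4×1 ≡ 6 (mod 12)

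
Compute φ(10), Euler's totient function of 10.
4

Prime factorization: 10 = 2 × 5
Using the formula φ(n) = n × Π(1 - 1/p) for each prime factor p:
φ(10) = 10 × (1 - 1/2) × (1 - 1/5)
φ(10) = 4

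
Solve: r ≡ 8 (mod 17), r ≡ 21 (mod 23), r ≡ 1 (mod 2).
M = 17 × 23 × 2 = 782. M₁ = 46, y₁ ≡ 10 (mod 17). M₂ = 34, y₂ ≡ 21 (mod 23). M₃ = 391, y₃ ≡ 1 (mod 2). r = 8×46×10 + 21×34×21 + 1×391×1 ≡ 297 (mod 782)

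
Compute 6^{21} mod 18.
0

Using successive squaring:
Binary expansion of 21: 10101
Powers of 6 mod 18 (each is the square of the previous):
  6^1 ≡ 6 (mod 18)
  6^2 ≡ 6² = 36 ≡ 0 (mod 18)
  6^4 ≡ 0² = 0 ≡ 0 (mod 18)
  6^8 ≡ 0² = 0 ≡ 0 (mod 18)
  6^16 ≡ 0² = 0 ≡ 0 (mod 18)
21 = 16 + 4 + 1, so 6^21 = 6^16 × 6^4 × 6^1 ≡ 0 × 0 × 6 (mod 18)
Multiplying step by step:
  0 × 0 = 0 ≡ 0 (mod 18)
  0 × 6 = 0 ≡ 0 (mod 18)
Result: 6^21 ≡ 0 (mod 18)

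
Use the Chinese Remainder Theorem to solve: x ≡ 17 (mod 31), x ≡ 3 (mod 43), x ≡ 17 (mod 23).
27824

Using the Chinese Remainder Theorem:
M = product of moduli = 30659
For equation 1: M_1 = 989, 989 ≡ 28 (mod 31), inverse of 989 mod 31 is 10 (check: 28 × 10 = 280 ≡ 1 (mod 31))
For equation 2: M_2 = 713, 713 ≡ 25 (mod 43), inverse of 713 mod 43 is 31 (check: 25 × 31 = 775 ≡ 1 (mod 43))
For equation 3: M_3 = 1333, 1333 ≡ 22 (mod 23), inverse of 1333 mod 23 is 22 (check: 22 × 22 = 484 ≡ 1 (mod 23))
Combine: x ≡ Σ r_i×M_i×(M_i⁻¹ mod m_i) = 17×989×10 + 3×713×31 + 17×1333×22 = 168130 + 66309 + 498542 = 732981
732981 mod 30659 = 27824
x ≡ 27824 (mod 30659)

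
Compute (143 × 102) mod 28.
26

(143 × 102) = 14586
14586 mod 28 = 26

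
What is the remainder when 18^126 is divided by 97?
Using Fermat: 18^{96} ≡ 1 (mod 97). 126 ≡ 30 (mod 96). So 18^{126} ≡ 18^{30} ≡ 50 (mod 97)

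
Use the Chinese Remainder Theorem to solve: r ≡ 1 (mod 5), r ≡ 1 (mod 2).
M = 5 × 2 = 10. M₁ = 2, y₁ ≡ 3 (mod 5). M₂ = 5, y₂ ≡ 1 (mod 2). r = 1×2×3 + 1×5×1 ≡ 1 (mod 10)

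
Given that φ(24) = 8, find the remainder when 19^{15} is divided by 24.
By Euler: 19^{8} ≡ 1 (mod 24) since gcd(19, 24) = 1. 15 = 1×8 + 7. So 19^{15} ≡ 19^{7} ≡ 19 (mod 24)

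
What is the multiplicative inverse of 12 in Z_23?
12^(-1) ≡ 2 (mod 23). Verification: 12 × 2 = 24 ≡ 1 (mod 23)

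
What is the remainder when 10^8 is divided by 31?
8 = 8 (binary 1000). Repeated squaring mod 31: 10^1 ≡ 10; 10^2 ≡ 10² = 100 ≡ 7; 10^4 ≡ 7² = 49 ≡ 18; 10^8 ≡ 18² = 324 ≡ 14. So 10^8 ≡ 14 (mod 31).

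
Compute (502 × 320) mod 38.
14

(502 × 320) = 160640
160640 mod 38 = 14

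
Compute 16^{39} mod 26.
14

Using successive squaring:
Binary expansion of 39: 100111
Powers of 16 mod 26 (each is the square of the previous):
  16^1 ≡ 16 (mod 26)
  16^2 ≡ 16² = 256 ≡ 22 (mod 26)
  16^4 ≡ 22² = 484 ≡ 16 (mod 26)
  16^8 ≡ 16² = 256 ≡ 22 (mod 26)
  16^16 ≡ 22² = 484 ≡ 16 (mod 26)
  16^32 ≡ 16² = 256 ≡ 22 (mod 26)
39 = 32 + 4 + 2 + 1, so 16^39 = 16^32 × 16^4 × 16^2 × 16^1 ≡ 22 × 16 × 22 × 16 (mod 26)
Multiplying step by step:
  22 × 16 = 352 ≡ 14 (mod 26)
  14 × 22 = 308 ≡ 22 (mod 26)
  22 × 16 = 352 ≡ 14 (mod 26)
Result: 16^39 ≡ 14 (mod 26)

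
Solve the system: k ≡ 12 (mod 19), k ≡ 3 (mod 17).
M = 19 × 17 = 323. M₁ = 17, y₁ ≡ 9 (mod 19). M₂ = 19, y₂ ≡ 9 (mod 17). k = 12×17×9 + 3×19×9 ≡ 88 (mod 323)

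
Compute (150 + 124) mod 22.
10

(150 + 124) = 274
274 mod 22 = 10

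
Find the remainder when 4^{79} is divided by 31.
By Fermat: 4^{30} ≡ 1 (mod 31). 79 = 2×30 + 19. So 4^{79} ≡ 4^{19} ≡ 8 (mod 31)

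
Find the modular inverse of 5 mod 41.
5^(-1) ≡ 33 (mod 41). Verification: 5 × 33 = 165 ≡ 1 (mod 41)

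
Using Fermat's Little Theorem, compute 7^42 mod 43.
By Fermat's Little Theorem, 7^{42} ≡ 1 (mod 43) since 43 is prime and gcd(7, 43) = 1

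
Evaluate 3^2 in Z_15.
2 = 2 (binary 10). Repeated squaring mod 15: 3^1 ≡ 3; 3^2 ≡ 3² = 9 ≡ 9. So 3^2 ≡ 9 (mod 15).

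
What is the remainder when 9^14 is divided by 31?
Using repeated squaring. 14 = 8 + 4 + 2 (binary 1110). Repeated squaring mod 31: 9^1 ≡ 9; 9^2 ≡ 9² = 81 ≡ 19; 9^4 ≡ 19² = 361 ≡ 20; 9^8 ≡ 20² = 400 ≡ 28. Multiply: 9^14 = 9^8 × 9^4 × 9^2 ≡ 28 × 20 × 19 (mod 31): 28 × 20 = 560 ≡ 2; 2 × 19 = 38 ≡ 7. So 9^14 ≡ 7 (mod 31).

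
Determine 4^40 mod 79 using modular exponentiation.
Using repeated squaring. 40 = 32 + 8 (binary 101000). Repeated squaring mod 79: 4^1 ≡ 4; 4^2 ≡ 4² = 16 ≡ 16; 4^4 ≡ 16² = 256 ≡ 19; 4^8 ≡ 19² = 361 ≡ 45; 4^16 ≡ 45² = 2025 ≡ 50; 4^32 ≡ 50² = 2500 ≡ 51. Multiply: 4^40 = 4^32 × 4^8 ≡ 51 × 45 (mod 79): 51 × 45 = 2295 ≡ 4. So 4^40 ≡ 4 (mod 79).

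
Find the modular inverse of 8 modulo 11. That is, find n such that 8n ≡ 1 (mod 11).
7

Using Extended Euclidean Algorithm:
gcd(8, 11) = 1
Bezout coefficients: 8 × -4 + 11 × 3 = 1
So 8 × -4 ≡ 1 (mod 11)
The inverse is -4 mod 11 = 7
Verification: 8 × 7 = 56 = 5 × 11 + 1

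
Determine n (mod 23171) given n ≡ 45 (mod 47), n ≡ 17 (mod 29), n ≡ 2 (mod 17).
11936

Using the Chinese Remainder Theorem:
M = product of moduli = 23171
For equation 1: M_1 = 493, 493 ≡ 23 (mod 47), inverse of 493 mod 47 is 45 (check: 23 × 45 = 1035 ≡ 1 (mod 47))
For equation 2: M_2 = 799, 799 ≡ 16 (mod 29), inverse of 799 mod 29 is 20 (check: 16 × 20 = 320 ≡ 1 (mod 29))
For equation 3: M_3 = 1363, 1363 ≡ 3 (mod 17), inverse of 1363 mod 17 is 6 (check: 3 × 6 = 18 ≡ 1 (mod 17))
Combine: n ≡ Σ r_i×M_i×(M_i⁻¹ mod m_i) = 45×493×45 + 17×799×20 + 2×1363×6 = 998325 + 271660 + 16356 = 1286341
1286341 mod 23171 = 11936
n ≡ 11936 (mod 23171)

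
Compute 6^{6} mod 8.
0

Using successive squaring:
Binary expansion of 6: 110
Powers of 6 mod 8 (each is the square of the previous):
  6^1 ≡ 6 (mod 8)
  6^2 ≡ 6² = 36 ≡ 4 (mod 8)
  6^4 ≡ 4² = 16 ≡ 0 (mod 8)
6 = 4 + 2, so 6^6 = 6^4 × 6^2 ≡ 0 × 4 (mod 8)
Multiplying step by step:
  0 × 4 = 0 ≡ 0 (mod 8)
Result: 6^6 ≡ 0 (mod 8)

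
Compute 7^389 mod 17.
Using Fermat: 7^{16} ≡ 1 (mod 17). 389 ≡ 5 (mod 16). So 7^{389} ≡ 7^{5} ≡ 11 (mod 17)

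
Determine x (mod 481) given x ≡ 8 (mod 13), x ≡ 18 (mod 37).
203

Using the Chinese Remainder Theorem:
M = product of moduli = 481
For equation 1: M_1 = 37, 37 ≡ 11 (mod 13), inverse of 37 mod 13 is 6 (check: 11 × 6 = 66 ≡ 1 (mod 13))
For equation 2: M_2 = 13, 13 ≡ 13 (mod 37), inverse of 13 mod 37 is 20 (check: 13 × 20 = 260 ≡ 1 (mod 37))
Combine: x ≡ Σ r_i×M_i×(M_i⁻¹ mod m_i) = 8×37×6 + 18×13×20 = 1776 + 4680 = 6456
6456 mod 481 = 203
x ≡ 203 (mod 481)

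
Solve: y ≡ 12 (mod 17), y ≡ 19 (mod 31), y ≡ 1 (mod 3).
M = 17 × 31 × 3 = 1581. M₁ = 93, y₁ ≡ 15 (mod 17). M₂ = 51, y₂ ≡ 14 (mod 31). M₃ = 527, y₃ ≡ 2 (mod 3). y = 12×93×15 + 19×51×14 + 1×527×2 ≡ 1321 (mod 1581)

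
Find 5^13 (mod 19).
Using repeated squaring. 13 = 8 + 4 + 1 (binary 1101). Repeated squaring mod 19: 5^1 ≡ 5; 5^2 ≡ 5² = 25 ≡ 6; 5^4 ≡ 6² = 36 ≡ 17; 5^8 ≡ 17² = 289 ≡ 4. Multiply: 5^13 = 5^8 × 5^4 × 5^1 ≡ 4 × 17 × 5 (mod 19): 4 × 17 = 68 ≡ 11; 11 × 5 = 55 ≡ 17. So 5^13 ≡ 17 (mod 19).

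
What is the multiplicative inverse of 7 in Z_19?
7^(-1) ≡ 11 (mod 19). Verification: 7 × 11 = 77 ≡ 1 (mod 19)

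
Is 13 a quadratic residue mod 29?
By Euler's criterion: 13^{14} ≡ 1 (mod 29). Since this equals 1, 13 is a QR.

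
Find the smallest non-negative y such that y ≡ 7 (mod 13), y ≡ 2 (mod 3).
20

Using the Chinese Remainder Theorem:
M = product of moduli = 39
For equation 1: M_1 = 3, 3 ≡ 3 (mod 13), inverse of 3 mod 13 is 9 (check: 3 × 9 = 27 ≡ 1 (mod 13))
For equation 2: M_2 = 13, 13 ≡ 1 (mod 3), inverse of 13 mod 3 is 1 (check: 1 × 1 = 1 ≡ 1 (mod 3))
Combine: y ≡ Σ r_i×M_i×(M_i⁻¹ mod m_i) = 7×3×9 + 2×13×1 = 189 + 26 = 215
215 mod 39 = 20
y ≡ 20 (mod 39)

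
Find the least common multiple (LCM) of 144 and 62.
4464

First find GCD(144, 62) using the Euclidean algorithm:
144 = 2 × 62 + 20
62 = 3 × 20 + 2
20 = 10 × 2 + 0
GCD(144, 62) = 2

LCM formula: LCM(a, b) = (a × b) / GCD(a, b)
LCM(144, 62) = (144 × 62) / 2
LCM(144, 62) = 8928 / 2
LCM(144, 62) = 4464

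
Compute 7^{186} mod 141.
49

Using successive squaring:
Binary expansion of 186: 10111010
Powers of 7 mod 141 (each is the square of the previous):
  7^1 ≡ 7 (mod 141)
  7^2 ≡ 7² = 49 ≡ 49 (mod 141)
  7^4 ≡ 49² = 2401 ≡ 4 (mod 141)
  7^8 ≡ 4² = 16 ≡ 16 (mod 141)
  7^16 ≡ 16² = 256 ≡ 115 (mod 141)
  7^32 ≡ 115² = 13225 ≡ 112 (mod 141)
  7^64 ≡ 112² = 12544 ≡ 136 (mod 141)
  7^128 ≡ 136² = 18496 ≡ 25 (mod 141)
186 = 128 + 32 + 16 + 8 + 2, so 7^186 = 7^128 × 7^32 × 7^16 × 7^8 × 7^2 ≡ 25 × 112 × 115 × 16 × 49 (mod 141)
Multiplying step by step:
  25 × 112 = 2800 ≡ 121 (mod 141)
  121 × 115 = 13915 ≡ 97 (mod 141)
  97 × 16 = 1552 ≡ 1 (mod 141)
  1 × 49 = 49 ≡ 49 (mod 141)
Result: 7^186 ≡ 49 (mod 141)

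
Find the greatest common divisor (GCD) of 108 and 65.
1

Using the Euclidean algorithm:
108 = 1 × 65 + 43
65 = 1 × 43 + 22
43 = 1 × 22 + 21
22 = 1 × 21 + 1
21 = 21 × 1 + 0

GCD(108, 65) = 1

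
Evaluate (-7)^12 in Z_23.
Using repeated squaring. (-7) ≡ 16 (mod 23). 12 = 8 + 4 (binary 1100). Repeated squaring mod 23: 16^1 ≡ 16; 16^2 ≡ 16² = 256 ≡ 3; 16^4 ≡ 3² = 9 ≡ 9; 16^8 ≡ 9² = 81 ≡ 12. Multiply: (-7)^12 ≡ 16^8 × 16^4 ≡ 12 × 9 (mod 23): 12 × 9 = 108 ≡ 16. So (-7)^12 ≡ 16 (mod 23).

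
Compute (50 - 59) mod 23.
14

(50 - 59) = -9
-9 mod 23 = 14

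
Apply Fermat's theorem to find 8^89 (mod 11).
By Fermat: 8^{10} ≡ 1 (mod 11). 89 = 8×10 + 9. So 8^{89} ≡ 8^{9} ≡ 7 (mod 11)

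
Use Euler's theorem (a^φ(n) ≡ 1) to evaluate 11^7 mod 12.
By Euler: 11^{4} ≡ 1 (mod 12) since gcd(11, 12) = 1. 7 = 1×4 + 3. So 11^{7} ≡ 11^{3} ≡ 11 (mod 12)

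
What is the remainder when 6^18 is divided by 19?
Using Fermat: 6^{18} ≡ 1 (mod 19). 18 ≡ 0 (mod 18). So 6^{18} ≡ 6^{0} ≡ 1 (mod 19)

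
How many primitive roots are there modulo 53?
24

The number of primitive roots modulo p is φ(p-1) = φ(52)
φ(52) = 24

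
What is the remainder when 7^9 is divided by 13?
9 = 8 + 1 (binary 1001). Repeated squaring mod 13: 7^1 ≡ 7; 7^2 ≡ 7² = 49 ≡ 10; 7^4 ≡ 10² = 100 ≡ 9; 7^8 ≡ 9² = 81 ≡ 3. Multiply: 7^9 = 7^8 × 7^1 ≡ 3 × 7 (mod 13): 3 × 7 = 21 ≡ 8. So 7^9 ≡ 8 (mod 13).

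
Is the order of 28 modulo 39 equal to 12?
Yes, ord_39(28) = 12.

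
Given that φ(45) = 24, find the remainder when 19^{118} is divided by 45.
By Euler: 19^{24} ≡ 1 (mod 45) since gcd(19, 45) = 1. 118 = 4×24 + 22. So 19^{118} ≡ 19^{22} ≡ 1 (mod 45)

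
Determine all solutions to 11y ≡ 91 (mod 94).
51

Since gcd(11, 94) = 1 divides 91, a solution exists.
Multiply both sides by the inverse of 11 mod 94:
  11^(-1) mod 94 = 77
  x ≡ 77 × 91 ≡ 7007 ≡ 51 (mod 94)
Verification: 11 × 51 = 561 = 5 × 94 + 91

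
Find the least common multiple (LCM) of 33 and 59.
1947

First find GCD(33, 59) using the Euclidean algorithm:
33 = 0 × 59 + 33
59 = 1 × 33 + 26
33 = 1 × 26 + 7
26 = 3 × 7 + 5
7 = 1 × 5 + 2
5 = 2 × 2 + 1
2 = 2 × 1 + 0
GCD(33, 59) = 1

LCM formula: LCM(a, b) = (a × b) / GCD(a, b)
LCM(33, 59) = (33 × 59) / 1
LCM(33, 59) = 1947 / 1
LCM(33, 59) = 1947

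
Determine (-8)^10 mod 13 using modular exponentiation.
(-8) ≡ 5 (mod 13). 10 = 8 + 2 (binary 1010). Repeated squaring mod 13: 5^1 ≡ 5; 5^2 ≡ 5² = 25 ≡ 12; 5^4 ≡ 12² = 144 ≡ 1; 5^8 ≡ 1² = 1 ≡ 1. Multiply: (-8)^10 ≡ 5^8 × 5^2 ≡ 1 × 12 (mod 13): 1 × 12 = 12 ≡ 12. So (-8)^10 ≡ 12 (mod 13).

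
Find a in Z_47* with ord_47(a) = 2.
46 has order 2 mod 47 since 46^{2} ≡ 1 (mod 47) and no smaller power works.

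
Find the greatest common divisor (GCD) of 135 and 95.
5

Using the Euclidean algorithm:
135 = 1 × 95 + 40
95 = 2 × 40 + 15
40 = 2 × 15 + 10
15 = 1 × 10 + 5
10 = 2 × 5 + 0

GCD(135, 95) = 5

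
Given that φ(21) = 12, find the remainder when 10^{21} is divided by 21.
By Euler: 10^{12} ≡ 1 (mod 21) since gcd(10, 21) = 1. 21 = 1×12 + 9. So 10^{21} ≡ 10^{9} ≡ 13 (mod 21)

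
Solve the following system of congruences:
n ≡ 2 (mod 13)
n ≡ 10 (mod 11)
54

Using the Chinese Remainder Theorem:
M = product of moduli = 143
For equation 1: M_1 = 11, 11 ≡ 11 (mod 13), inverse of 11 mod 13 is 6 (check: 11 × 6 = 66 ≡ 1 (mod 13))
For equation 2: M_2 = 13, 13 ≡ 2 (mod 11), inverse of 13 mod 11 is 6 (check: 2 × 6 = 12 ≡ 1 (mod 11))
Combine: n ≡ Σ r_i×M_i×(M_i⁻¹ mod m_i) = 2×11×6 + 10×13×6 = 132 + 780 = 912
912 mod 143 = 54
n ≡ 54 (mod 143)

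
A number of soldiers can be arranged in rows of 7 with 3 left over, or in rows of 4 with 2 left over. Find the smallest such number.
M = 7 × 4 = 28. M₁ = 4, y₁ ≡ 2 (mod 7). M₂ = 7, y₂ ≡ 3 (mod 4). n = 3×4×2 + 2×7×3 ≡ 10 (mod 28). The smallest positive such number is 10.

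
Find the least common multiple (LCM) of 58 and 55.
3190

First find GCD(58, 55) using the Euclidean algorithm:
58 = 1 × 55 + 3
55 = 18 × 3 + 1
3 = 3 × 1 + 0
GCD(58, 55) = 1

LCM formula: LCM(a, b) = (a × b) / GCD(a, b)
LCM(58, 55) = (58 × 55) / 1
LCM(58, 55) = 3190 / 1
LCM(58, 55) = 3190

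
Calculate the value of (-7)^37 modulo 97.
Using repeated squaring. (-7) ≡ 90 (mod 97). 37 = 32 + 4 + 1 (binary 100101). Repeated squaring mod 97: 90^1 ≡ 90; 90^2 ≡ 90² = 8100 ≡ 49; 90^4 ≡ 49² = 2401 ≡ 73; 90^8 ≡ 73² = 5329 ≡ 91; 90^16 ≡ 91² = 8281 ≡ 36; 90^32 ≡ 36² = 1296 ≡ 35. Multiply: (-7)^37 ≡ 90^32 × 90^4 × 90^1 ≡ 35 × 73 × 90 (mod 97): 35 × 73 = 2555 ≡ 33; 33 × 90 = 2970 ≡ 60. So (-7)^37 ≡ 60 (mod 97).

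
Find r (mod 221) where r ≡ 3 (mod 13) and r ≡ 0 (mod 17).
M = 13 × 17 = 221. M₁ = 17, y₁ ≡ 10 (mod 13). M₂ = 13, y₂ ≡ 4 (mod 17). r = 3×17×10 + 0×13×4 ≡ 68 (mod 221)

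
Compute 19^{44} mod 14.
11

Using successive squaring:
Binary expansion of 44: 101100
Powers of 19 mod 14 (each is the square of the previous):
  19^1 ≡ 5 (mod 14)
  19^2 ≡ 5² = 25 ≡ 11 (mod 14)
  19^4 ≡ 11² = 121 ≡ 9 (mod 14)
  19^8 ≡ 9² = 81 ≡ 11 (mod 14)
  19^16 ≡ 11² = 121 ≡ 9 (mod 14)
  19^32 ≡ 9² = 81 ≡ 11 (mod 14)
44 = 32 + 8 + 4, so 19^44 = 19^32 × 19^8 × 19^4 ≡ 11 × 11 × 9 (mod 14)
Multiplying step by step:
  11 × 11 = 121 ≡ 9 (mod 14)
  9 × 9 = 81 ≡ 11 (mod 14)
Result: 19^44 ≡ 11 (mod 14)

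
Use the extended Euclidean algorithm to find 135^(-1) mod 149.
Extended GCD: 135(-32) + 149(29) = 1. So 135^(-1) ≡ 117 ≡ 117 (mod 149). Verify: 135 × 117 = 15795 ≡ 1 (mod 149)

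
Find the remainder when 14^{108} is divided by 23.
By Fermat: 14^{22} ≡ 1 (mod 23). 108 = 4×22 + 20. So 14^{108} ≡ 14^{20} ≡ 2 (mod 23)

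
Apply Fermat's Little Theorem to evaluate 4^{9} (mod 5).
4

By Fermat's Little Theorem, a^(p-1) ≡ 1 (mod p) for prime p and gcd(a, p) = 1
Here p = 5, so 4^4 ≡ 1 (mod 5)
We can reduce the exponent: 9 mod 4 = 1
So 4^9 ≡ 4^1 (mod 5)
Computing: 4^1 mod 5 = 4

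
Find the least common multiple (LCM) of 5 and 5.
5

First find GCD(5, 5) using the Euclidean algorithm:
5 = 1 × 5 + 0
GCD(5, 5) = 5

LCM formula: LCM(a, b) = (a × b) / GCD(a, b)
LCM(5, 5) = (5 × 5) / 5
LCM(5, 5) = 25 / 5
LCM(5, 5) = 5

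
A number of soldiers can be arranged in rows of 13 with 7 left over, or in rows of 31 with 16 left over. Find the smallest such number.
M = 13 × 31 = 403. M₁ = 31, y₁ ≡ 8 (mod 13). M₂ = 13, y₂ ≡ 12 (mod 31). x = 7×31×8 + 16×13×12 ≡ 202 (mod 403). The smallest positive such number is 202.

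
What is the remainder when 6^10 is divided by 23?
10 = 8 + 2 (binary 1010). Repeated squaring mod 23: 6^1 ≡ 6; 6^2 ≡ 6² = 36 ≡ 13; 6^4 ≡ 13² = 169 ≡ 8; 6^8 ≡ 8² = 64 ≡ 18. Multiply: 6^10 = 6^8 × 6^2 ≡ 18 × 13 (mod 23): 18 × 13 = 234 ≡ 4. So 6^10 ≡ 4 (mod 23).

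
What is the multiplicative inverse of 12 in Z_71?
6

Using Extended Euclidean Algorithm:
gcd(12, 71) = 1
Bezout coefficients: 12 × 6 + 71 × -1 = 1
So 12 × 6 ≡ 1 (mod 71)
The inverse is 6 mod 71 = 6
Verification: 12 × 6 = 72 = 1 × 71 + 1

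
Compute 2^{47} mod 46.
8

Using successive squaring:
Binary expansion of 47: 101111
Powers of 2 mod 46 (each is the square of the previous):
  2^1 ≡ 2 (mod 46)
  2^2 ≡ 2² = 4 ≡ 4 (mod 46)
  2^4 ≡ 4² = 16 ≡ 16 (mod 46)
  2^8 ≡ 16² = 256 ≡ 26 (mod 46)
  2^16 ≡ 26² = 676 ≡ 32 (mod 46)
  2^32 ≡ 32² = 1024 ≡ 12 (mod 46)
47 = 32 + 8 + 4 + 2 + 1, so 2^47 = 2^32 × 2^8 × 2^4 × 2^2 × 2^1 ≡ 12 × 26 × 16 × 4 × 2 (mod 46)
Multiplying step by step:
  12 × 26 = 312 ≡ 36 (mod 46)
  36 × 16 = 576 ≡ 24 (mod 46)
  24 × 4 = 96 ≡ 4 (mod 46)
  4 × 2 = 8 ≡ 8 (mod 46)
Result: 2^47 ≡ 8 (mod 46)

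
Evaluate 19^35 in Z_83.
Using repeated squaring. 35 = 32 + 2 + 1 (binary 100011). Repeated squaring mod 83: 19^1 ≡ 19; 19^2 ≡ 19² = 361 ≡ 29; 19^4 ≡ 29² = 841 ≡ 11; 19^8 ≡ 11² = 121 ≡ 38; 19^16 ≡ 38² = 1444 ≡ 33; 19^32 ≡ 33² = 1089 ≡ 10. Multiply: 19^35 = 19^32 × 19^2 × 19^1 ≡ 10 × 29 × 19 (mod 83): 10 × 29 = 290 ≡ 41; 41 × 19 = 779 ≡ 32. So 19^35 ≡ 32 (mod 83).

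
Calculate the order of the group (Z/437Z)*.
396

Prime factorization: 437 = 19 × 23
Using the formula φ(n) = n × Π(1 - 1/p) for each prime factor p:
φ(437) = 437 × (1 - 1/19) × (1 - 1/23)
φ(437) = 396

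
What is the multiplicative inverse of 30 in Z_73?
56

Using Extended Euclidean Algorithm:
gcd(30, 73) = 1
Bezout coefficients: 30 × -17 + 73 × 7 = 1
So 30 × -17 ≡ 1 (mod 73)
The inverse is -17 mod 73 = 56
Verification: 30 × 56 = 1680 = 23 × 73 + 1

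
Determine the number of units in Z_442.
192

Prime factorization: 442 = 2 × 13 × 17
Using the formula φ(n) = n × Π(1 - 1/p) for each prime factor p:
φ(442) = 442 × (1 - 1/2) × (1 - 1/13) × (1 - 1/17)
φ(442) = 192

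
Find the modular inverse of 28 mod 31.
28^(-1) ≡ 10 (mod 31). Verification: 28 × 10 = 280 ≡ 1 (mod 31)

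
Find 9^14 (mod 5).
Using Fermat: 9^{4} ≡ 1 (mod 5). 14 ≡ 2 (mod 4). So 9^{14} ≡ 9^{2} ≡ 1 (mod 5)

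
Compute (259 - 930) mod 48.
1

(259 - 930) = -671
-671 mod 48 = 1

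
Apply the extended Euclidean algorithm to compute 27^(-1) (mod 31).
Extended GCD: 27(-8) + 31(7) = 1. So 27^(-1) ≡ 23 ≡ 23 (mod 31). Verify: 27 × 23 = 621 ≡ 1 (mod 31)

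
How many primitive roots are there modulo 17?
8

The number of primitive roots modulo p is φ(p-1) = φ(16)
φ(16) = 8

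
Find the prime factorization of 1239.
3 × 7 × 59

Divide by primes starting from smallest:
1239 ÷ 3 = 413
413 ÷ 7 = 59
59 ÷ 59 = 1

1239 = 3 × 7 × 59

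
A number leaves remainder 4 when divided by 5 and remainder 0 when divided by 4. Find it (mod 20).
M = 5 × 4 = 20. M₁ = 4, y₁ ≡ 4 (mod 5). M₂ = 5, y₂ ≡ 1 (mod 4). y = 4×4×4 + 0×5×1 ≡ 4 (mod 20)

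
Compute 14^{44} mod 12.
4

Using successive squaring:
Binary expansion of 44: 101100
Powers of 14 mod 12 (each is the square of the previous):
  14^1 ≡ 2 (mod 12)
  14^2 ≡ 2² = 4 ≡ 4 (mod 12)
  14^4 ≡ 4² = 16 ≡ 4 (mod 12)
  14^8 ≡ 4² = 16 ≡ 4 (mod 12)
  14^16 ≡ 4² = 16 ≡ 4 (mod 12)
  14^32 ≡ 4² = 16 ≡ 4 (mod 12)
44 = 32 + 8 + 4, so 14^44 = 14^32 × 14^8 × 14^4 ≡ 4 × 4 × 4 (mod 12)
Multiplying step by step:
  4 × 4 = 16 ≡ 4 (mod 12)
  4 × 4 = 16 ≡ 4 (mod 12)
Result: 14^44 ≡ 4 (mod 12)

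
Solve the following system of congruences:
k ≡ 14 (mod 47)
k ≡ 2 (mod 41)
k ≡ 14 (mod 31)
48095

Using the Chinese Remainder Theorem:
M = product of moduli = 59737
For equation 1: M_1 = 1271, 1271 ≡ 2 (mod 47), inverse of 1271 mod 47 is 24 (check: 2 × 24 = 48 ≡ 1 (mod 47))
For equation 2: M_2 = 1457, 1457 ≡ 22 (mod 41), inverse of 1457 mod 41 is 28 (check: 22 × 28 = 616 ≡ 1 (mod 41))
For equation 3: M_3 = 1927, 1927 ≡ 5 (mod 31), inverse of 1927 mod 31 is 25 (check: 5 × 25 = 125 ≡ 1 (mod 31))
Combine: k ≡ Σ r_i×M_i×(M_i⁻¹ mod m_i) = 14×1271×24 + 2×1457×28 + 14×1927×25 = 427056 + 81592 + 674450 = 1183098
1183098 mod 59737 = 48095
k ≡ 48095 (mod 59737)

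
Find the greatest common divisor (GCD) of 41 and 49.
1

Using the Euclidean algorithm:
41 = 0 × 49 + 41
49 = 1 × 41 + 8
41 = 5 × 8 + 1
8 = 8 × 1 + 0

GCD(41, 49) = 1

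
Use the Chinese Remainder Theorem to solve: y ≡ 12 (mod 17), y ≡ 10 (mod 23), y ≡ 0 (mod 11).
539

Using the Chinese Remainder Theorem:
M = product of moduli = 4301
For equation 1: M_1 = 253, 253 ≡ 15 (mod 17), inverse of 253 mod 17 is 8 (check: 15 × 8 = 120 ≡ 1 (mod 17))
For equation 2: M_2 = 187, 187 ≡ 3 (mod 23), inverse of 187 mod 23 is 8 (check: 3 × 8 = 24 ≡ 1 (mod 23))
For equation 3: M_3 = 391, 391 ≡ 6 (mod 11), inverse of 391 mod 11 is 2 (check: 6 × 2 = 12 ≡ 1 (mod 11))
Combine: y ≡ Σ r_i×M_i×(M_i⁻¹ mod m_i) = 12×253×8 + 10×187×8 + 0×391×2 = 24288 + 14960 + 0 = 39248
39248 mod 4301 = 539
y ≡ 539 (mod 4301)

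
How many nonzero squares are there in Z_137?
For prime 137, there are (p-1)/2 = (137-1)/2 = 68 quadratic residues (excluding 0).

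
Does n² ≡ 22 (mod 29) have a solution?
By Euler's criterion: 22^{14} ≡ 1 (mod 29). Since this equals 1, 22 is a QR.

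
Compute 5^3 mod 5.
5 ≡ 0 (mod 5). 3 = 2 + 1 (binary 11). Repeated squaring mod 5: 0^1 ≡ 0; 0^2 ≡ 0² = 0 ≡ 0. Multiply: 5^3 ≡ 0^2 × 0^1 ≡ 0 × 0 (mod 5): 0 × 0 = 0 ≡ 0. So 5^3 ≡ 0 (mod 5).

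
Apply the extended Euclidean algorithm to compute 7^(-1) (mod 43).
Extended GCD: 7(-6) + 43(1) = 1. So 7^(-1) ≡ 37 ≡ 37 (mod 43). Verify: 7 × 37 = 259 ≡ 1 (mod 43)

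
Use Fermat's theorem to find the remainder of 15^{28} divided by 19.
4

By Fermat's Little Theorem, a^(p-1) ≡ 1 (mod p) for prime p and gcd(a, p) = 1
Here p = 19, so 15^18 ≡ 1 (mod 19)
We can reduce the exponent: 28 mod 18 = 10
So 15^28 ≡ 15^10 (mod 19)
Computing: 15^10 mod 19 = 4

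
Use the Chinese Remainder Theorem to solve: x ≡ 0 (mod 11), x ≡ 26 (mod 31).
88

Using the Chinese Remainder Theorem:
M = product of moduli = 341
For equation 1: M_1 = 31, 31 ≡ 9 (mod 11), inverse of 31 mod 11 is 5 (check: 9 × 5 = 45 ≡ 1 (mod 11))
For equation 2: M_2 = 11, 11 ≡ 11 (mod 31), inverse of 11 mod 31 is 17 (check: 11 × 17 = 187 ≡ 1 (mod 31))
Combine: x ≡ Σ r_i×M_i×(M_i⁻¹ mod m_i) = 0×31×5 + 26×11×17 = 0 + 4862 = 4862
4862 mod 341 = 88
x ≡ 88 (mod 341)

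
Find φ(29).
28

Prime factorization: 29 = 29
Using the formula φ(n) = n × Π(1 - 1/p) for each prime factor p:
φ(29) = 29 × (1 - 1/29)
φ(29) = 28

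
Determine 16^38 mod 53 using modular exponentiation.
Using repeated squaring. 38 = 32 + 4 + 2 (binary 100110). Repeated squaring mod 53: 16^1 ≡ 16; 16^2 ≡ 16² = 256 ≡ 44; 16^4 ≡ 44² = 1936 ≡ 28; 16^8 ≡ 28² = 784 ≡ 42; 16^16 ≡ 42² = 1764 ≡ 15; 16^32 ≡ 15² = 225 ≡ 13. Multiply: 16^38 = 16^32 × 16^4 × 16^2 ≡ 13 × 28 × 44 (mod 53): 13 × 28 = 364 ≡ 46; 46 × 44 = 2024 ≡ 10. So 16^38 ≡ 10 (mod 53).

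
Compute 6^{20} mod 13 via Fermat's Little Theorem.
3

By Fermat's Little Theorem, a^(p-1) ≡ 1 (mod p) for prime p and gcd(a, p) = 1
Here p = 13, so 6^12 ≡ 1 (mod 13)
We can reduce the exponent: 20 mod 12 = 8
So 6^20 ≡ 6^8 (mod 13)
Computing: 6^8 mod 13 = 3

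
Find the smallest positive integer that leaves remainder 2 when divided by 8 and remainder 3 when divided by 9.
M = 8 × 9 = 72. M₁ = 9, y₁ ≡ 1 (mod 8). M₂ = 8, y₂ ≡ 8 (mod 9). y = 2×9×1 + 3×8×8 ≡ 66 (mod 72). The smallest positive such number is 66.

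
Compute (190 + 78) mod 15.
13

(190 + 78) = 268
268 mod 15 = 13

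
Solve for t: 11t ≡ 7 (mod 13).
3

Since gcd(11, 13) = 1 divides 7, a solution exists.
Multiply both sides by the inverse of 11 mod 13:
  11^(-1) mod 13 = 6
  x ≡ 6 × 7 ≡ 42 ≡ 3 (mod 13)
Verification: 11 × 3 = 33 = 2 × 13 + 7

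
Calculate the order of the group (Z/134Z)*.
66

Prime factorization: 134 = 2 × 67
Using the formula φ(n) = n × Π(1 - 1/p) for each prime factor p:
φ(134) = 134 × (1 - 1/2) × (1 - 1/67)
φ(134) = 66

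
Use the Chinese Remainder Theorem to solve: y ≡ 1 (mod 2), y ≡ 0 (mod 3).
3

Using the Chinese Remainder Theorem:
M = product of moduli = 6
For equation 1: M_1 = 3, 3 ≡ 1 (mod 2), inverse of 3 mod 2 is 1 (check: 1 × 1 = 1 ≡ 1 (mod 2))
For equation 2: M_2 = 2, 2 ≡ 2 (mod 3), inverse of 2 mod 3 is 2 (check: 2 × 2 = 4 ≡ 1 (mod 3))
Combine: y ≡ Σ r_i×M_i×(M_i⁻¹ mod m_i) = 1×3×1 + 0×2×2 = 3 + 0 = 3
3 mod 6 = 3
y ≡ 3 (mod 6)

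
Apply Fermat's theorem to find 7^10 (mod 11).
By Fermat's Little Theorem, 7^{10} ≡ 1 (mod 11) since 11 is prime and gcd(7, 11) = 1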